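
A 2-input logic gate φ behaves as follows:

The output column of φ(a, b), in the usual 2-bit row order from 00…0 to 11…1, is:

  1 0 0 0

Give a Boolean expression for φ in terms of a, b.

φ(a, b) = not a and not b

Only row (0,0) gives 1. That row's minterm ¬a·¬b is φ directly.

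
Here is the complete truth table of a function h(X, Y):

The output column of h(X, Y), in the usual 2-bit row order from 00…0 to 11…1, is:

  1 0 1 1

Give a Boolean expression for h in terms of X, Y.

h is 0 on exactly one input, (0,1), whose minterm is ¬X·Y. So h is the negation of that single conjunction.

h(X, Y) = ~(~X & Y)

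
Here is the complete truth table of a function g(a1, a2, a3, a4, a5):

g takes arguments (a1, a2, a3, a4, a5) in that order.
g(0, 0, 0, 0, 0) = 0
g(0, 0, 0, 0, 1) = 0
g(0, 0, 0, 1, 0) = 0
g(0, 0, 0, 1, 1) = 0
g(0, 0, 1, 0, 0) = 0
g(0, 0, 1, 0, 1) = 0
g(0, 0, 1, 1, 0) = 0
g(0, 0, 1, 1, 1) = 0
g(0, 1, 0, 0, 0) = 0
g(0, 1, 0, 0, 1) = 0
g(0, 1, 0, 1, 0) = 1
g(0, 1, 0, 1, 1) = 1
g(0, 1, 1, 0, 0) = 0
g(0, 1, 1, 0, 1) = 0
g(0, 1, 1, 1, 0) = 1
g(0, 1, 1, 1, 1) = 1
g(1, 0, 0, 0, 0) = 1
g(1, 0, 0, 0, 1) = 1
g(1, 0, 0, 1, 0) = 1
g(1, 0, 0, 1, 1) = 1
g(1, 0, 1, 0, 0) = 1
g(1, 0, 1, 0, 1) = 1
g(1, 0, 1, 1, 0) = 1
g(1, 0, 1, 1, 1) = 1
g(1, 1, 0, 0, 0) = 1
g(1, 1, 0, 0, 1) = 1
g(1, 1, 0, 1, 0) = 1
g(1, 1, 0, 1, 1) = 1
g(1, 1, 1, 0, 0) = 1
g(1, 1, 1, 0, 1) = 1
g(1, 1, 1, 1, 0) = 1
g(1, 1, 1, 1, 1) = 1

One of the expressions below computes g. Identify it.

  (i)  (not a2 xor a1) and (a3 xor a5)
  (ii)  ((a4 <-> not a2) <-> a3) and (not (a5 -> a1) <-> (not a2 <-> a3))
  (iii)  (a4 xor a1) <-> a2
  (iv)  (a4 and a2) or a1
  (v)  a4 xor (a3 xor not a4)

(i): at (0,0,0,0,1) it gives 1, but g = 0 — eliminated.
(ii): at (0,0,0,0,0) it gives 1, but g = 0 — eliminated.
(iii): at (0,0,0,0,0) it gives 1, but g = 0 — eliminated.
(v): at (0,0,0,0,0) it gives 1, but g = 0 — eliminated.
That leaves (iv). Evaluating it on every row reproduces the table of g exactly.

iv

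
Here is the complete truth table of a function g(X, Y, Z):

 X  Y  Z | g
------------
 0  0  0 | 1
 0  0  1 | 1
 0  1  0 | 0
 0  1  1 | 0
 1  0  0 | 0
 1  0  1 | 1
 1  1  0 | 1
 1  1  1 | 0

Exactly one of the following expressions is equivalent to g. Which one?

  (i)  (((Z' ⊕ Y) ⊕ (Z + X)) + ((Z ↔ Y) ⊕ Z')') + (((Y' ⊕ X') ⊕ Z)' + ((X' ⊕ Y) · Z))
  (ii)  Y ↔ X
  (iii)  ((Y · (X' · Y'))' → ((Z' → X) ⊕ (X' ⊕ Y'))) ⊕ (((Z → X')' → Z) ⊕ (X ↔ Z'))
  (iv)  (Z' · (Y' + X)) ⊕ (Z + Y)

iii

(i): at (0,1,1) it gives 1, but g = 0 — eliminated.
(ii): at (1,0,1) it gives 0, but g = 1 — eliminated.
(iv): at (0,1,0) it gives 1, but g = 0 — eliminated.
Only (iii) survives; checking it on all 8 rows confirms it matches g.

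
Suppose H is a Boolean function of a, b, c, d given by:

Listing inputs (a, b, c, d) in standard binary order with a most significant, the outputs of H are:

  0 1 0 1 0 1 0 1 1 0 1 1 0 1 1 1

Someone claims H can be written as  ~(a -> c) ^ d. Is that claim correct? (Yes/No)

Check the formula against H row by row:
  a=0, b=0, c=0, d=0: formula gives 0, H = 0 ✓
  a=0, b=0, c=0, d=1: formula gives 1, H = 1 ✓
  a=0, b=0, c=1, d=0: formula gives 0, H = 0 ✓
  a=0, b=0, c=1, d=1: formula gives 1, H = 1 ✓
  …
  a=1, b=0, c=1, d=0: formula gives 0, but H = 1 ✗
Row (1,0,1,0) is a counterexample, so the formula is not equivalent to H.

No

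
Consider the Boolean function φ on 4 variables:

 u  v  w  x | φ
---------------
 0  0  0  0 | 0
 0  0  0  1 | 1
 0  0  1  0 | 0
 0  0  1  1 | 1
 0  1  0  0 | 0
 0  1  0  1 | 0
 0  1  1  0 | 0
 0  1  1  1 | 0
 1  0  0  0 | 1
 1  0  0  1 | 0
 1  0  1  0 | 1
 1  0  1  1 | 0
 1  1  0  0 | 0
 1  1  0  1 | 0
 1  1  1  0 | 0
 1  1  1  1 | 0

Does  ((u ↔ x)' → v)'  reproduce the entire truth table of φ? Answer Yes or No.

Yes

Test each input against both φ and the formula:
  u=0, v=0, w=0, x=0: formula gives 0, φ = 0 ✓
  u=0, v=0, w=0, x=1: formula gives 1, φ = 1 ✓
  u=0, v=0, w=1, x=0: formula gives 0, φ = 0 ✓
  u=0, v=0, w=1, x=1: formula gives 1, φ = 1 ✓
  … (the remaining 12 rows also agree.)
No disagreement on any input; they are logically equivalent.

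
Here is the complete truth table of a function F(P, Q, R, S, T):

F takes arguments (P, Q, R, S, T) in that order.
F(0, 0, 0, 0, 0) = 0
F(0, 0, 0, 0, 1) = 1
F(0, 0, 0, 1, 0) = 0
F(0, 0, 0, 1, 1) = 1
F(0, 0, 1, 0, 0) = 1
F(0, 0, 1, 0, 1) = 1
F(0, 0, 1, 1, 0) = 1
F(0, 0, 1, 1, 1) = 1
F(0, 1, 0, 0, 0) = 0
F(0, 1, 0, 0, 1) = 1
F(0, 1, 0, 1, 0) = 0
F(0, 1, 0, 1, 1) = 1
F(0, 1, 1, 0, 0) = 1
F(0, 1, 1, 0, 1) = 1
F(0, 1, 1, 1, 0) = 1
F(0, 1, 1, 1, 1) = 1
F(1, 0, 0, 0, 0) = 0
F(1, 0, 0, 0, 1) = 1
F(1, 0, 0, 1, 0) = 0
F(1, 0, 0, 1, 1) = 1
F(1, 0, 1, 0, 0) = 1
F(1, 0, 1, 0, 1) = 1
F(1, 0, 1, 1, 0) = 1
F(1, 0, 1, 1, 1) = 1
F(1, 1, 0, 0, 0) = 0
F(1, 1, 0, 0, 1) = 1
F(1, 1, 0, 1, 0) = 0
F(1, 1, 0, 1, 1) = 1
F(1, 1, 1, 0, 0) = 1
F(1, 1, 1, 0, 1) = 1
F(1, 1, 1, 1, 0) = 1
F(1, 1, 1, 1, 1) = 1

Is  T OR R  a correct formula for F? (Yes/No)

Test each input against both F and the formula:
  P=0, Q=0, R=0, S=0, T=0: formula gives 0, F = 0 ✓
  P=0, Q=0, R=0, S=0, T=1: formula gives 1, F = 1 ✓
  P=0, Q=0, R=0, S=1, T=0: formula gives 0, F = 0 ✓
  P=0, Q=0, R=0, S=1, T=1: formula gives 1, F = 1 ✓
  …and likewise for the remaining 28 rows.
Every row agrees, so the formula is equivalent.

Yes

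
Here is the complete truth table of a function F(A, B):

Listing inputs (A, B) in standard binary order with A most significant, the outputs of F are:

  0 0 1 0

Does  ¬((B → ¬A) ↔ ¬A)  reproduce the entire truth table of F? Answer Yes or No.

Yes

Check the formula against F row by row:
  A=0, B=0: formula gives 0, F = 0 ✓
  A=0, B=1: formula gives 0, F = 0 ✓
  A=1, B=0: formula gives 1, F = 1 ✓
  A=1, B=1: formula gives 0, F = 0 ✓
Every row agrees, so the formula is equivalent.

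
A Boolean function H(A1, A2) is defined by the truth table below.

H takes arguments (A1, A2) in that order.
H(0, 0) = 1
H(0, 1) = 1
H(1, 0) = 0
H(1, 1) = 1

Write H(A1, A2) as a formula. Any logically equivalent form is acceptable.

H(A1, A2) = A1 -> A2

This is A1 → A2 (false only at 1,0).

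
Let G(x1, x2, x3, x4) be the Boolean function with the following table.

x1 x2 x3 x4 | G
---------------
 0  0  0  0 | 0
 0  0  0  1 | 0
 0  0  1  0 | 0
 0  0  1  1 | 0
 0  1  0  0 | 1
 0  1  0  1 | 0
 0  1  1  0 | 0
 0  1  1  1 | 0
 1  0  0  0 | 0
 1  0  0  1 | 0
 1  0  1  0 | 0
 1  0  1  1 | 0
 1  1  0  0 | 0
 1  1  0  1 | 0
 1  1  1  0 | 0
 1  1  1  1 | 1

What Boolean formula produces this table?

G(x1, x2, x3, x4) = (((NOT x1 AND x2) AND NOT x3) AND NOT x4) OR (((x1 AND x2) AND x3) AND x4)

G=1 on 2 inputs: (0,1,0,0), (1,1,1,1). Reading each as a conjunction of literals (¬x1·x2·¬x3·¬x4, x1·x2·x3·x4) and taking the OR gives the canonical DNF.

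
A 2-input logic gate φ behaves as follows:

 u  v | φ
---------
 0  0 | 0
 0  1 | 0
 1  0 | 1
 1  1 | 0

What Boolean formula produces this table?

φ(u, v) = u AND NOT v

1 only at (1,0): u AND NOT v.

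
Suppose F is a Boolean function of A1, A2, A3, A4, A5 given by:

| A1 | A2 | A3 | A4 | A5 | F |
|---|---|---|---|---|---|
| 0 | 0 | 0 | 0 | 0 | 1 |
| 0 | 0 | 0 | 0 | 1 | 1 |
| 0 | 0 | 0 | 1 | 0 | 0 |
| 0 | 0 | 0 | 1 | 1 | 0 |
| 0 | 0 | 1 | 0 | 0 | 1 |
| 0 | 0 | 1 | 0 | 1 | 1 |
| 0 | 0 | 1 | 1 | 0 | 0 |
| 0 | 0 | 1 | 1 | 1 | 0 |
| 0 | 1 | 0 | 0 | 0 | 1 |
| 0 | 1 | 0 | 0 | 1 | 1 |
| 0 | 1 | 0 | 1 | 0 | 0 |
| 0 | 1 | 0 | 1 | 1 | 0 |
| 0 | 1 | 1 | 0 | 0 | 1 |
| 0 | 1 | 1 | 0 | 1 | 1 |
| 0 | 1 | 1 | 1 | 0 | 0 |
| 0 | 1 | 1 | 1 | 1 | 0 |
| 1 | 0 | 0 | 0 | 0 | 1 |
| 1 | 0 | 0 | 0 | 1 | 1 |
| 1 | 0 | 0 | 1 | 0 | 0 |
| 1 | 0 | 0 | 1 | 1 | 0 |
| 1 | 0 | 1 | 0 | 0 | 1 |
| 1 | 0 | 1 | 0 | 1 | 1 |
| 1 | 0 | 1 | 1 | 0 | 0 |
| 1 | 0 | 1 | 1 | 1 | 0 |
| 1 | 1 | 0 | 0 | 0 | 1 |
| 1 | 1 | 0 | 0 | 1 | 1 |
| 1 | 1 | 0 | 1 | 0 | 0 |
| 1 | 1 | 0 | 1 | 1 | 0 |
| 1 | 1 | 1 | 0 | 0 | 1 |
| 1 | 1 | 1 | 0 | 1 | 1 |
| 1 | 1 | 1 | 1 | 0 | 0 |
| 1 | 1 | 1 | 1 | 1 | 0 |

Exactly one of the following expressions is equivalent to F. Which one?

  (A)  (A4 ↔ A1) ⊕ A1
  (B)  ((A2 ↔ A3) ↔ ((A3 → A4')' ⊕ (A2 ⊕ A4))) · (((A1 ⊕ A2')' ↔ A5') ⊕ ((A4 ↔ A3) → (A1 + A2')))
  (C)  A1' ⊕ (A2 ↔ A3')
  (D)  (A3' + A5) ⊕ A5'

A

(B) disagrees with F on (0,0,0,0,0) (formula → 0, table → 1); rule it out.
(C) disagrees with F on (0,0,0,1,0) (formula → 1, table → 0); rule it out.
(D) disagrees with F on (0,0,0,0,0) (formula → 0, table → 1); rule it out.
That leaves (A). Evaluating it on every row reproduces the table of F exactly.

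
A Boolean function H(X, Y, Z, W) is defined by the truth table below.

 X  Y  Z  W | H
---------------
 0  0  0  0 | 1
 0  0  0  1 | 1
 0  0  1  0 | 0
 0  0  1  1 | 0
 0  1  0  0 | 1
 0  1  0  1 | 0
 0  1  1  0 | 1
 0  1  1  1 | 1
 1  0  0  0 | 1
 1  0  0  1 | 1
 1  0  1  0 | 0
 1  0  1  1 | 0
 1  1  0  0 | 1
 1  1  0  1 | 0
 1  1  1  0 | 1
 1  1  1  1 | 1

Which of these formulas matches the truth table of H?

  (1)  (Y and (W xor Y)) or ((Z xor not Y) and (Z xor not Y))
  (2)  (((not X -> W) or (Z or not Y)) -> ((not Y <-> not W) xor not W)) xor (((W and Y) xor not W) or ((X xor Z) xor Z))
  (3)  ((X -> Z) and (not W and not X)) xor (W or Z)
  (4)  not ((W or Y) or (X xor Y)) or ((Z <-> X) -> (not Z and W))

1

(2) fails at (0,0,0,1): the formula yields 0, H is 1.
(3) fails at (0,0,1,1): the formula yields 1, H is 0.
(4) fails at (0,0,1,0): the formula yields 1, H is 0.
(1) is the remaining candidate, and it agrees with H on all 16 inputs.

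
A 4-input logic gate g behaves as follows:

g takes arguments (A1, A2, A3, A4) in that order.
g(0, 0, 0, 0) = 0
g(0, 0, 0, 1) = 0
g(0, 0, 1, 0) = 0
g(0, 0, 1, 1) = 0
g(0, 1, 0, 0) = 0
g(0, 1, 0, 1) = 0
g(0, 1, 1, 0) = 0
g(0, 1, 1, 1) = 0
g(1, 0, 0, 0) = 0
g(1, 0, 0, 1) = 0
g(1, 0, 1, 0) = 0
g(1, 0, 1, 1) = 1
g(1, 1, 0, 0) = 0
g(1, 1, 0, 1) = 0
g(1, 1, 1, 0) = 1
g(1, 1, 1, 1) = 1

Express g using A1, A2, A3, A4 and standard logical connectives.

g(A1, A2, A3, A4) = ((((A1 ∧ ¬A2) ∧ A3) ∧ A4) ∨ (((A1 ∧ A2) ∧ A3) ∧ ¬A4)) ∨ (((A1 ∧ A2) ∧ A3) ∧ A4)

The 1-rows are (1,0,1,1), (1,1,1,0), (1,1,1,1). Each contributes one minterm — A1·¬A2·A3·A4; A1·A2·A3·¬A4; A1·A2·A3·A4 — and their disjunction is a sum-of-products form of g.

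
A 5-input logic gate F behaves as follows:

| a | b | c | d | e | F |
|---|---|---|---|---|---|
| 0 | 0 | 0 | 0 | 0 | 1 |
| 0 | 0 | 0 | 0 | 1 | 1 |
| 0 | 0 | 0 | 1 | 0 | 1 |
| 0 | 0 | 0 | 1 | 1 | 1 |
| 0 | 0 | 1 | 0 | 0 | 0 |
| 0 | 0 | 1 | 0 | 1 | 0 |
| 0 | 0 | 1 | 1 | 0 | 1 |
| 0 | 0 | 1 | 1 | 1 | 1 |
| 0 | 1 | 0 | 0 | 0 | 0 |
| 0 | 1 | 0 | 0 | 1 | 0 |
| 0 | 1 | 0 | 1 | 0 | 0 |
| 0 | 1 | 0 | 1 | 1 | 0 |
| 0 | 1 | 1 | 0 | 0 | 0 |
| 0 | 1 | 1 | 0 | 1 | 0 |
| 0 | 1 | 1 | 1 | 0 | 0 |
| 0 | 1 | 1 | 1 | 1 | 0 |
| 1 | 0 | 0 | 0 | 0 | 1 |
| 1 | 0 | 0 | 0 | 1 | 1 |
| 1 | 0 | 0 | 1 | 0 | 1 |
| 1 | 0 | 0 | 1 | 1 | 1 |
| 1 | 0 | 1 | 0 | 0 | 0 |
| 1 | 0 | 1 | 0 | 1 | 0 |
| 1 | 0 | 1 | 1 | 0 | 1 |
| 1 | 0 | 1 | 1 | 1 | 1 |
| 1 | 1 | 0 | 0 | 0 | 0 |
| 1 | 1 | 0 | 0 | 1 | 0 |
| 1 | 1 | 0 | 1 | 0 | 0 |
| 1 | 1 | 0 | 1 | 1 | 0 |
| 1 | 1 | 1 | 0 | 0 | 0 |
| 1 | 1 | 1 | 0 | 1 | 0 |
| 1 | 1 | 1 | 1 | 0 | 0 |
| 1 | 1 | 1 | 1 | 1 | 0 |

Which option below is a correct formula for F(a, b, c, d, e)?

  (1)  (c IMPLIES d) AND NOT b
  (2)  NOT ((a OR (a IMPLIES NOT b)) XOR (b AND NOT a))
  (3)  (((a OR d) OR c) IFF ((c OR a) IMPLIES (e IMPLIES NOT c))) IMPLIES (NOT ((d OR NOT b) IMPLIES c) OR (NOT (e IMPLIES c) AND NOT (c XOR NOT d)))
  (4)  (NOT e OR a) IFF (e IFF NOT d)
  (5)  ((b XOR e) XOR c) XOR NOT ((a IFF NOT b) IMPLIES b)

1

(2): at (0,0,0,0,0) it gives 0, but F = 1 — eliminated.
(3): at (0,0,1,0,1) it gives 1, but F = 0 — eliminated.
(4): at (0,0,0,0,0) it gives 0, but F = 1 — eliminated.
(5): at (0,0,0,0,0) it gives 0, but F = 1 — eliminated.
(1) is the remaining candidate, and it agrees with F on all 32 inputs.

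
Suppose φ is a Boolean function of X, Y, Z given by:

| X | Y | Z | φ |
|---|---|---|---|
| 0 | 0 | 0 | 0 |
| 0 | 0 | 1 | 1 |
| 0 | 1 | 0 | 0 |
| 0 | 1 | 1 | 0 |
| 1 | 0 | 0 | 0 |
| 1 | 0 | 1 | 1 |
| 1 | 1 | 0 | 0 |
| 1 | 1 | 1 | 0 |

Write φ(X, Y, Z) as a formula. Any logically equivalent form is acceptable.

φ(X, Y, Z) = ((¬X ∧ ¬Y) ∧ Z) ∨ ((X ∧ ¬Y) ∧ Z)

φ=1 on 2 inputs: (0,0,1), (1,0,1). Reading each as a conjunction of literals (¬X·¬Y·Z, X·¬Y·Z) and taking the OR gives the canonical DNF.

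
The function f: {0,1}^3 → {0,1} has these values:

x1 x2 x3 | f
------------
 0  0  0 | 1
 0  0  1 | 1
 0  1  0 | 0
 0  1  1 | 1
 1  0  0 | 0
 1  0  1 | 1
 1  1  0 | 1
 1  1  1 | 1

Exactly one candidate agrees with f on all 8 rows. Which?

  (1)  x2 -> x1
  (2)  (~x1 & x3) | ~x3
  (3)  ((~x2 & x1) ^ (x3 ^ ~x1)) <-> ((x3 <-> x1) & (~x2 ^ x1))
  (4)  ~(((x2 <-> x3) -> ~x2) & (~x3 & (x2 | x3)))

(1) fails at (0,1,1): the formula yields 0, f is 1.
(2) fails at (0,1,0): the formula yields 1, f is 0.
(4) fails at (1,0,0): the formula yields 1, f is 0.
Only (3) survives; checking it on all 8 rows confirms it matches f.

3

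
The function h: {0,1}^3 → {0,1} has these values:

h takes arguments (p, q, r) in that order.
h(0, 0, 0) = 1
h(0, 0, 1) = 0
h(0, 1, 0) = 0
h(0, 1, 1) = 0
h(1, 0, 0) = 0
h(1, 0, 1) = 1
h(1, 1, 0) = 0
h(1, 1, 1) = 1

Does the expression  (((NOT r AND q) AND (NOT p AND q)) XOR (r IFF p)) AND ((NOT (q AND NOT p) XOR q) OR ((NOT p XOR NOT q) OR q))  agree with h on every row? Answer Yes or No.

Yes

Check the formula against h row by row:
  p=0, q=0, r=0: formula gives 1, h = 1 ✓
  p=0, q=0, r=1: formula gives 0, h = 0 ✓
  p=0, q=1, r=0: formula gives 0, h = 0 ✓
  p=0, q=1, r=1: formula gives 0, h = 0 ✓
  p=1, q=0, r=0: formula gives 0, h = 0 ✓
  … (the remaining 3 rows also agree.)
No disagreement on any input; they are logically equivalent.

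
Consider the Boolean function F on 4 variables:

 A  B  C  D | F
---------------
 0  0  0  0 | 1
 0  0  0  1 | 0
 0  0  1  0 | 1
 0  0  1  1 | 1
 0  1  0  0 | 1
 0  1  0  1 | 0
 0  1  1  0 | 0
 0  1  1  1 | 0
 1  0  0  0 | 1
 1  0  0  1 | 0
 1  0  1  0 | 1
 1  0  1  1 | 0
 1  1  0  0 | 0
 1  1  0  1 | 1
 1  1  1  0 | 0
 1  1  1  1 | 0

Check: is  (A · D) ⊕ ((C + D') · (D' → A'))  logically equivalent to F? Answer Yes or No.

Check the formula against F row by row:
  A=0, B=0, C=0, D=0: formula gives 1, F = 1 ✓
  A=0, B=0, C=0, D=1: formula gives 0, F = 0 ✓
  A=0, B=0, C=1, D=0: formula gives 1, F = 1 ✓
  A=0, B=0, C=1, D=1: formula gives 1, F = 1 ✓
  …
  A=0, B=1, C=1, D=0: formula gives 1, but F = 0 ✗
A single disagreement suffices: at (0,1,1,0) they differ, so the formula does not compute F.

No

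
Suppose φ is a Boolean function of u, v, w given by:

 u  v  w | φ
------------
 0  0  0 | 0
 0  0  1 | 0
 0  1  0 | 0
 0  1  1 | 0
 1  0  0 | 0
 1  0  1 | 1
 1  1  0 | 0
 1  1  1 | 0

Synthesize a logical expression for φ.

Only row (1,0,1) gives 1. That row's minterm u·¬v·w is φ directly.

φ(u, v, w) = (u AND NOT v) AND w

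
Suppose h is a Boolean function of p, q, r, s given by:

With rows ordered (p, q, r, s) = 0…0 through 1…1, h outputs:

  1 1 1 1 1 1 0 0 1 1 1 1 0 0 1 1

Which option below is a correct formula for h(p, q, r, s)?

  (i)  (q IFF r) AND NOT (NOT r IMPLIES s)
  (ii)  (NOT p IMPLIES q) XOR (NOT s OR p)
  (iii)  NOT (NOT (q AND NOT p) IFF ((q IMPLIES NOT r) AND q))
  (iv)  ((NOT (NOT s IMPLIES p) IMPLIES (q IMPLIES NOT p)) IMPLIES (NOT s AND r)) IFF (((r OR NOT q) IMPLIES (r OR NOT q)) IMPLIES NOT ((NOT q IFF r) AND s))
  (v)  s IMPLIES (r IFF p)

iii

(i): at (0,0,0,1) it gives 0, but h = 1 — eliminated.
(ii): at (0,0,0,1) it gives 0, but h = 1 — eliminated.
(iv): at (0,0,0,0) it gives 0, but h = 1 — eliminated.
(v): at (0,0,1,1) it gives 0, but h = 1 — eliminated.
(iii) is the remaining candidate, and it agrees with h on all 16 inputs.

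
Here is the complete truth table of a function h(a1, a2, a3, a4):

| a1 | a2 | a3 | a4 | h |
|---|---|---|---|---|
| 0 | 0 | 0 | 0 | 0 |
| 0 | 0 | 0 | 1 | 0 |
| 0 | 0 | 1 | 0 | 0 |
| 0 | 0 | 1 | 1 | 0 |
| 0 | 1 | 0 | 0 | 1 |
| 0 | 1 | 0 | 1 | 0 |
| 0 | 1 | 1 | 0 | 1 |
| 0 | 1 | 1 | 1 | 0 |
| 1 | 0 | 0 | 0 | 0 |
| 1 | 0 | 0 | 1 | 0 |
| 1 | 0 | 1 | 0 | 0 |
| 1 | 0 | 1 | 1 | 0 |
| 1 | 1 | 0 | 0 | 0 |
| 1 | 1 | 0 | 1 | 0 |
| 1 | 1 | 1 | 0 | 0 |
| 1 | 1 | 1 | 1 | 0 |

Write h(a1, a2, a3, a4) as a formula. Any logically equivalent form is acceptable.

h(a1, a2, a3, a4) = (((¬a1 ∧ a2) ∧ ¬a3) ∧ ¬a4) ∨ (((¬a1 ∧ a2) ∧ a3) ∧ ¬a4)

The 1-rows are (0,1,0,0), (0,1,1,0). Each contributes one minterm — ¬a1·a2·¬a3·¬a4; ¬a1·a2·a3·¬a4 — and their disjunction is a sum-of-products form of h.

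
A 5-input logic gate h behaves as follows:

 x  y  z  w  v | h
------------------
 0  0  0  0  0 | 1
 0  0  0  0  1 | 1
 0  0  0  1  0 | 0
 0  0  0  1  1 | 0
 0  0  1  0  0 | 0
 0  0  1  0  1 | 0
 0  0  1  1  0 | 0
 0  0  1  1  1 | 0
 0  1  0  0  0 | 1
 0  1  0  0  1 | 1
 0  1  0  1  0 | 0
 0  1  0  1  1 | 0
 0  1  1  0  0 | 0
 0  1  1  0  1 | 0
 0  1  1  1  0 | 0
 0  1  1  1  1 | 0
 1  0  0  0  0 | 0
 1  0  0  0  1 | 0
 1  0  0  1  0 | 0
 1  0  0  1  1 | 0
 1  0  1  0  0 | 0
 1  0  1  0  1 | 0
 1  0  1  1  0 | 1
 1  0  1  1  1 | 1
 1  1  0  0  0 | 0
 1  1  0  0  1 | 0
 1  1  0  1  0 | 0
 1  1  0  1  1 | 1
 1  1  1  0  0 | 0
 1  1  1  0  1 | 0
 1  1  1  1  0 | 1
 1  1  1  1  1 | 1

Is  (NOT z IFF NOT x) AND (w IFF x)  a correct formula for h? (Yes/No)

Check the formula against h row by row:
  x=0, y=0, z=0, w=0, v=0: formula gives 1, h = 1 ✓
  x=0, y=0, z=0, w=0, v=1: formula gives 1, h = 1 ✓
  x=0, y=0, z=0, w=1, v=0: formula gives 0, h = 0 ✓
  x=0, y=0, z=0, w=1, v=1: formula gives 0, h = 0 ✓
  …
  x=1, y=1, z=0, w=1, v=1: formula gives 0, but h = 1 ✗
Row (1,1,0,1,1) is a counterexample, so the formula is not equivalent to h.

No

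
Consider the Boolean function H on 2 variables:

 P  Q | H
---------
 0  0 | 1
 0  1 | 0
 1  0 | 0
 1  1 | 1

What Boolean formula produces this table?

The output is 1 exactly when an even number of inputs are 1 — the complement of 2-way XOR.

H(P, Q) = ~(P ^ Q)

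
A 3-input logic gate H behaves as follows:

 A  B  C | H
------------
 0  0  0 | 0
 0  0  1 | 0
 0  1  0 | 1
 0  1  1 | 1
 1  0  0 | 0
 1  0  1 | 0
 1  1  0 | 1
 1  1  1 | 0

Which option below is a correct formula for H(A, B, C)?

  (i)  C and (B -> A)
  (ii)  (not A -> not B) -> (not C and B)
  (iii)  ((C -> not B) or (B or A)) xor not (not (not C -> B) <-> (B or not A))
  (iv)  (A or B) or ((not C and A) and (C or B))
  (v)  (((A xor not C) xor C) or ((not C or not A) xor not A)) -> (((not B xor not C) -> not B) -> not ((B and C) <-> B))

ii

(i) fails at (0,0,1): the formula yields 1, H is 0.
(iii) fails at (0,0,0): the formula yields 1, H is 0.
(iv) fails at (1,0,0): the formula yields 1, H is 0.
(v) fails at (0,1,1): the formula yields 0, H is 1.
Only (ii) survives; checking it on all 8 rows confirms it matches H.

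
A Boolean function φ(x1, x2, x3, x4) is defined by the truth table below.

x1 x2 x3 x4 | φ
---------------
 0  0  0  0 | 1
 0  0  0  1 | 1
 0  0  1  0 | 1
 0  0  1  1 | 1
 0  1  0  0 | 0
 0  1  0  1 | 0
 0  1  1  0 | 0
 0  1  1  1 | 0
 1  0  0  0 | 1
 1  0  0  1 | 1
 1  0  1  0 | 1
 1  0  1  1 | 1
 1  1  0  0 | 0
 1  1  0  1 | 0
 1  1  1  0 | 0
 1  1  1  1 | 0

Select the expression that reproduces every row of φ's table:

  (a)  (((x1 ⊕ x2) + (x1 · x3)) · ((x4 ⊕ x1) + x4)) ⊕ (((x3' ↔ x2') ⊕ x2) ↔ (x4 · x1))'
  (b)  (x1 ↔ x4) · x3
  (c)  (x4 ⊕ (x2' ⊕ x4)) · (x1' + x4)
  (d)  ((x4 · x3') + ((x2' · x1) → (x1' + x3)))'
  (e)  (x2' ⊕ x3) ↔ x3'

e

(a) fails at (0,0,1,0): the formula yields 0, φ is 1.
(b) fails at (0,0,0,0): the formula yields 0, φ is 1.
(c) fails at (1,0,0,0): the formula yields 0, φ is 1.
(d) fails at (0,0,0,0): the formula yields 0, φ is 1.
(e) is the remaining candidate, and it agrees with φ on all 16 inputs.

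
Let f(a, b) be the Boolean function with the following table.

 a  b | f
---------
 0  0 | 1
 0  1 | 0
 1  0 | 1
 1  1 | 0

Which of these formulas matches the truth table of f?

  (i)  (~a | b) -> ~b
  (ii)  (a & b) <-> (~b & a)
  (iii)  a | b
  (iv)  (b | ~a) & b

i

(ii) disagrees with f on (0,1) (formula → 1, table → 0); rule it out.
(iii) disagrees with f on (0,0) (formula → 0, table → 1); rule it out.
(iv) disagrees with f on (0,0) (formula → 0, table → 1); rule it out.
Only (i) survives; checking it on all 4 rows confirms it matches f.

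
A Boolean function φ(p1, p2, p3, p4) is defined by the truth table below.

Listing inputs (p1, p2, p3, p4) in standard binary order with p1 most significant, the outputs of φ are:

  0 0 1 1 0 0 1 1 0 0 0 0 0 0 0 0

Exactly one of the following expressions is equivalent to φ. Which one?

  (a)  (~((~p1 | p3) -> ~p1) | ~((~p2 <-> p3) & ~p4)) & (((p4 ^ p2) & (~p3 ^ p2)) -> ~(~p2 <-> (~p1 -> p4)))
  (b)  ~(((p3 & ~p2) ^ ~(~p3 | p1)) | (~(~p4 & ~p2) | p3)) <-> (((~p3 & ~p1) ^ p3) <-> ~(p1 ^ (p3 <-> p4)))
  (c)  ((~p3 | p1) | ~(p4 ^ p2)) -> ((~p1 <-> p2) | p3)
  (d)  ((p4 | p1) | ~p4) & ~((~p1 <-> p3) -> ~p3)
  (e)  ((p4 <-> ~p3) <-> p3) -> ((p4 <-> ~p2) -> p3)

d

(a) disagrees with φ on (0,0,0,0) (formula → 1, table → 0); rule it out.
(b) disagrees with φ on (0,0,1,0) (formula → 0, table → 1); rule it out.
(c) disagrees with φ on (0,1,0,0) (formula → 1, table → 0); rule it out.
(e) disagrees with φ on (0,0,0,0) (formula → 1, table → 0); rule it out.
Only (d) survives; checking it on all 16 rows confirms it matches φ.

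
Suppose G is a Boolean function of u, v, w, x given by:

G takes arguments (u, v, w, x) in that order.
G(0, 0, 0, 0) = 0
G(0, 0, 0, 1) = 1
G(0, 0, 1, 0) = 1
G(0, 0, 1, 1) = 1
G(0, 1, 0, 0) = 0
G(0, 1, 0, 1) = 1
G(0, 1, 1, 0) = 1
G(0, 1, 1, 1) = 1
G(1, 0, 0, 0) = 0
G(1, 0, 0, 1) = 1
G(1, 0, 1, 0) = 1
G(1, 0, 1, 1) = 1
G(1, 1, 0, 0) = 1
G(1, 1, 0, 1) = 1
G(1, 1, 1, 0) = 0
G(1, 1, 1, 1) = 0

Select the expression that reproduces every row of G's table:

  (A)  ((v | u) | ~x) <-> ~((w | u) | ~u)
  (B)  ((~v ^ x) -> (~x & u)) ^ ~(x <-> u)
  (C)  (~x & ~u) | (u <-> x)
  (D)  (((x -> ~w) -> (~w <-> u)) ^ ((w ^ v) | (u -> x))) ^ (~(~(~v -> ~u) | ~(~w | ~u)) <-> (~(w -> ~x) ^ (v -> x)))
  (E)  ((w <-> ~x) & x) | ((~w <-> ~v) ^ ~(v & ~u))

E

(A) disagrees with G on (0,0,1,0) (formula → 0, table → 1); rule it out.
(B) disagrees with G on (0,0,0,1) (formula → 0, table → 1); rule it out.
(C) disagrees with G on (0,0,0,0) (formula → 1, table → 0); rule it out.
(D) disagrees with G on (0,0,0,1) (formula → 0, table → 1); rule it out.
Only (E) survives; checking it on all 16 rows confirms it matches G.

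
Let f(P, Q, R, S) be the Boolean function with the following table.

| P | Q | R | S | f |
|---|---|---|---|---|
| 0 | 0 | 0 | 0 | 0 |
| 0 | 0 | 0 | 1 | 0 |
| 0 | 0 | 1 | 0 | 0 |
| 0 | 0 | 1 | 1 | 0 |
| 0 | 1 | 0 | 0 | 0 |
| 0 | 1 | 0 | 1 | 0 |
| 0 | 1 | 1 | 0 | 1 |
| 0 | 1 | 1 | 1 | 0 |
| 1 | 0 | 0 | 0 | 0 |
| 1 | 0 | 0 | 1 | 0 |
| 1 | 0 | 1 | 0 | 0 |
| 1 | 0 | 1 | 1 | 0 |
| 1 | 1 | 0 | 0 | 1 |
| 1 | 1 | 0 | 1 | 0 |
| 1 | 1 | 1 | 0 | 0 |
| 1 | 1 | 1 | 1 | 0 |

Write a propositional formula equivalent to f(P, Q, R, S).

f(P, Q, R, S) = (((not P and Q) and R) and not S) or (((P and Q) and not R) and not S)

f=1 on 2 inputs: (0,1,1,0), (1,1,0,0). Reading each as a conjunction of literals (¬P·Q·R·¬S, P·Q·¬R·¬S) and taking the OR gives the canonical DNF.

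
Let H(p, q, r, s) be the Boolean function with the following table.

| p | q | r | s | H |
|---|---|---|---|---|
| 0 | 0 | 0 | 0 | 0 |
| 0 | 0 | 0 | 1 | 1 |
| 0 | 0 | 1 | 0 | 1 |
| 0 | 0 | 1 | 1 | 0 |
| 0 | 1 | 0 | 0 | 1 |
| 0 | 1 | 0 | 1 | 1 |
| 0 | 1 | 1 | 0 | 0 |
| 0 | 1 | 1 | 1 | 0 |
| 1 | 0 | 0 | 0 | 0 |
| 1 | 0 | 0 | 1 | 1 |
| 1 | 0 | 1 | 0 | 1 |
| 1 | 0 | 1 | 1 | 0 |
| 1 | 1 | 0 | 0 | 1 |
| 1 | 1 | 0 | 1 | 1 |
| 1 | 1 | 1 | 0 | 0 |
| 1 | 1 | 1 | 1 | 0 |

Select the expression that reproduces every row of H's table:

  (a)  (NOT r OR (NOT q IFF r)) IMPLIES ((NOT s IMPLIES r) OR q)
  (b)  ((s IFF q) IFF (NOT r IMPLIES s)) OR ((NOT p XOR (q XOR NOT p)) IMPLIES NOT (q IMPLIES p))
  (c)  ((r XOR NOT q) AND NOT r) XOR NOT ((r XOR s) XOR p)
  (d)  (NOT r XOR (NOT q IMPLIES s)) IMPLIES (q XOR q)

(a): at (0,0,1,1) it gives 1, but H = 0 — eliminated.
(b): at (0,0,0,0) it gives 1, but H = 0 — eliminated.
(c): at (0,0,1,0) it gives 0, but H = 1 — eliminated.
Only (d) survives; checking it on all 16 rows confirms it matches H.

d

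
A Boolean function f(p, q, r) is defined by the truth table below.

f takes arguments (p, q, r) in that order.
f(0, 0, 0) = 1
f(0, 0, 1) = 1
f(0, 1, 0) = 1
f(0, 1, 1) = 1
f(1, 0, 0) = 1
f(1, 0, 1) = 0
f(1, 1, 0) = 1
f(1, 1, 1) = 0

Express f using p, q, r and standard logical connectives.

The 0-rows are (1,0,1), (1,1,1). Take each as a conjunction (p·¬q·r, p·q·r), form their disjunction, and complement — that gives a formula that is 1 everywhere f is.

f(p, q, r) = (((p · q') · r) + ((p · q) · r))'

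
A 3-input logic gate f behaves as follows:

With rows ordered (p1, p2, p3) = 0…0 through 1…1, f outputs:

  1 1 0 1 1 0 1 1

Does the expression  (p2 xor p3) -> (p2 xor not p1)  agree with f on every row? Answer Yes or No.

Evaluate (p2 xor p3) -> (p2 xor not p1) on each row and compare to f:
  p1=0, p2=0, p3=0: formula gives 1, f = 1 ✓
  p1=0, p2=0, p3=1: formula gives 1, f = 1 ✓
  p1=0, p2=1, p3=0: formula gives 0, f = 0 ✓
  p1=0, p2=1, p3=1: formula gives 1, f = 1 ✓
  p1=1, p2=0, p3=0: formula gives 1, f = 1 ✓
  …and likewise for the remaining 3 rows.
No disagreement on any input; they are logically equivalent.

Yes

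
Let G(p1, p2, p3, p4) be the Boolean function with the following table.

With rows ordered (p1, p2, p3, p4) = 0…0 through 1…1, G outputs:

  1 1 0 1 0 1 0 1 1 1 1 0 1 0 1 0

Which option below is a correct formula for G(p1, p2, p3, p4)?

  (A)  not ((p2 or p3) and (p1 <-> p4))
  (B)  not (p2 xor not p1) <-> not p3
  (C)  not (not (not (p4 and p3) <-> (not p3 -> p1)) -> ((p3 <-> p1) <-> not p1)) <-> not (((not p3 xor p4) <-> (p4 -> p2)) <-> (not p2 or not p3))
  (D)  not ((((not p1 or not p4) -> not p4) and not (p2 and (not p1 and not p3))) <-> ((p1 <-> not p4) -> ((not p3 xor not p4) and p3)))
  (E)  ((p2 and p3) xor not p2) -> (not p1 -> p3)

A

(B): at (0,0,0,0) it gives 0, but G = 1 — eliminated.
(C): at (0,1,0,0) it gives 1, but G = 0 — eliminated.
(D): at (0,0,0,0) it gives 0, but G = 1 — eliminated.
(E): at (0,0,0,0) it gives 0, but G = 1 — eliminated.
(A) is the remaining candidate, and it agrees with G on all 16 inputs.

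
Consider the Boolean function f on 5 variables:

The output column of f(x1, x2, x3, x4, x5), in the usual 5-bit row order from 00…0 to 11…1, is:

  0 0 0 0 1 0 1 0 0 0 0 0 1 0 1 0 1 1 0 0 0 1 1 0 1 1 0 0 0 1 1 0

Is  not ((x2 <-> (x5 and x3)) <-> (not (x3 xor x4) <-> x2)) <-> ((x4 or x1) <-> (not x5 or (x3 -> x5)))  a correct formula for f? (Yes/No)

Yes

Check the formula against f row by row:
  x1=0, x2=0, x3=0, x4=0, x5=0: formula gives 0, f = 0 ✓
  x1=0, x2=0, x3=0, x4=0, x5=1: formula gives 0, f = 0 ✓
  x1=0, x2=0, x3=0, x4=1, x5=0: formula gives 0, f = 0 ✓
  x1=0, x2=0, x3=0, x4=1, x5=1: formula gives 0, f = 0 ✓
  … (the remaining 28 rows also agree.)
All 32 rows match — the expression computes f exactly.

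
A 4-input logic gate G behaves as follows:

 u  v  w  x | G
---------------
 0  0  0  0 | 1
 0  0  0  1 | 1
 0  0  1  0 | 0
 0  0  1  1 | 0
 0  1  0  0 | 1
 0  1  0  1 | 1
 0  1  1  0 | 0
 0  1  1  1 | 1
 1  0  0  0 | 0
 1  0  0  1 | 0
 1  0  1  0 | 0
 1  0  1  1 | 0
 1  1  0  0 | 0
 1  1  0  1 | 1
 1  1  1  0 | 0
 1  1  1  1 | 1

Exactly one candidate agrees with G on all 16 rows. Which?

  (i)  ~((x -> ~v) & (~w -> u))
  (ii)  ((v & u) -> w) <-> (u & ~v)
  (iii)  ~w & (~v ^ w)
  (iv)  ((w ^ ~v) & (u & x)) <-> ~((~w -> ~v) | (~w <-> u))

(ii) fails at (0,0,0,0): the formula yields 0, G is 1.
(iii) fails at (0,1,0,0): the formula yields 0, G is 1.
(iv) fails at (0,0,1,0): the formula yields 1, G is 0.
That leaves (i). Evaluating it on every row reproduces the table of G exactly.

i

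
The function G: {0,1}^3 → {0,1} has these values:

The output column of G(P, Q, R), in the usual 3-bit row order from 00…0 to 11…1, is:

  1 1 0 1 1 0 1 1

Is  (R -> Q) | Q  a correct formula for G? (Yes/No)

Evaluate (R -> Q) | Q on each row and compare to G:
  P=0, Q=0, R=0: formula gives 1, G = 1 ✓
  P=0, Q=0, R=1: formula gives 0, but G = 1 ✗
Row (0,0,1) is a counterexample, so the formula is not equivalent to G.

No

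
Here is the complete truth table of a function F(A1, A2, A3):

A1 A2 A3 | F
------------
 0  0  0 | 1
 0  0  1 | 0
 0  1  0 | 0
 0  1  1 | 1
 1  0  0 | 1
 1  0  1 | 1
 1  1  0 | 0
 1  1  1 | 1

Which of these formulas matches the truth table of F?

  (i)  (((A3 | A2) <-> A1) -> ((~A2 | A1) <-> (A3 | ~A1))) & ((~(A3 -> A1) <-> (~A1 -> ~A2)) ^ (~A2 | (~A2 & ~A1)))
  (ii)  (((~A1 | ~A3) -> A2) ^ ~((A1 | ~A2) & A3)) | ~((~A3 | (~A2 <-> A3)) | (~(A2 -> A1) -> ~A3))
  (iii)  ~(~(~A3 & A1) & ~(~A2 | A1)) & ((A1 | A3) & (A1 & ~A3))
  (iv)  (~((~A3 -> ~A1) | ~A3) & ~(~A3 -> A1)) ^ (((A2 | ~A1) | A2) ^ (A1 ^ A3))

(i): at (0,1,0) it gives 1, but F = 0 — eliminated.
(iii): at (0,0,0) it gives 0, but F = 1 — eliminated.
(iv): at (0,1,0) it gives 1, but F = 0 — eliminated.
Only (ii) survives; checking it on all 8 rows confirms it matches F.

ii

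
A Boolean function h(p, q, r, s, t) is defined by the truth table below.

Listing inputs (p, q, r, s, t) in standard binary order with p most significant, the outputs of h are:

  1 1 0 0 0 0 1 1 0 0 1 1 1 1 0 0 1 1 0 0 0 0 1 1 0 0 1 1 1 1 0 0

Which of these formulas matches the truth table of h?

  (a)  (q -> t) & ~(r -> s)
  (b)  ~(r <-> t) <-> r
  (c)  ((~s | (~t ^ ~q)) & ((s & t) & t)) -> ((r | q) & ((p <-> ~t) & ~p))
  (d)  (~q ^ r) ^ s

(a) disagrees with h on (0,0,0,0,0) (formula → 0, table → 1); rule it out.
(b) disagrees with h on (0,0,0,0,1) (formula → 0, table → 1); rule it out.
(c) disagrees with h on (0,0,0,1,0) (formula → 1, table → 0); rule it out.
(d) is the remaining candidate, and it agrees with h on all 32 inputs.

d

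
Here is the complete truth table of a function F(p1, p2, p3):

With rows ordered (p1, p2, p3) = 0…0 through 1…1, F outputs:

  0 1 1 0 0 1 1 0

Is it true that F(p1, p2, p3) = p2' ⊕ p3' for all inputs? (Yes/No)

Evaluate p2' ⊕ p3' on each row and compare to F:
  p1=0, p2=0, p3=0: formula gives 0, F = 0 ✓
  p1=0, p2=0, p3=1: formula gives 1, F = 1 ✓
  p1=0, p2=1, p3=0: formula gives 1, F = 1 ✓
  p1=0, p2=1, p3=1: formula gives 0, F = 0 ✓
  p1=1, p2=0, p3=0: formula gives 0, F = 0 ✓
  … (the remaining 3 rows also agree.)
No disagreement on any input; they are logically equivalent.

Yes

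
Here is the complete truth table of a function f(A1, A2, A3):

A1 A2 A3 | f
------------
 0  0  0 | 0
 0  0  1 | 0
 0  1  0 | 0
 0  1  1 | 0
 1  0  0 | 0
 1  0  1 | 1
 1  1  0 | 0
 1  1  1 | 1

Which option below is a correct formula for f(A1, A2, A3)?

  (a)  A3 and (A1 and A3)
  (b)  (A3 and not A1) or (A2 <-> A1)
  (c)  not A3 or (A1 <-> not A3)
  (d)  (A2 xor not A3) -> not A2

(b) fails at (0,0,0): the formula yields 1, f is 0.
(c) fails at (0,0,0): the formula yields 1, f is 0.
(d) fails at (0,0,0): the formula yields 1, f is 0.
Only (a) survives; checking it on all 8 rows confirms it matches f.

a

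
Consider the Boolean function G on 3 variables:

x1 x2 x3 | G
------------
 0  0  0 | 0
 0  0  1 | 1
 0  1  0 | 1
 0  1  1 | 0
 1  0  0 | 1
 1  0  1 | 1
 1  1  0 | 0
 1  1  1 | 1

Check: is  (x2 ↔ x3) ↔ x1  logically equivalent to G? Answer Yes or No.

No

Test each input against both G and the formula:
  x1=0, x2=0, x3=0: formula gives 0, G = 0 ✓
  x1=0, x2=0, x3=1: formula gives 1, G = 1 ✓
  x1=0, x2=1, x3=0: formula gives 1, G = 1 ✓
  x1=0, x2=1, x3=1: formula gives 0, G = 0 ✓
  x1=1, x2=0, x3=0: formula gives 1, G = 1 ✓
  x1=1, x2=0, x3=1: formula gives 0, but G = 1 ✗
Since they disagree at (1,0,1), the expression is not a correct formula for G.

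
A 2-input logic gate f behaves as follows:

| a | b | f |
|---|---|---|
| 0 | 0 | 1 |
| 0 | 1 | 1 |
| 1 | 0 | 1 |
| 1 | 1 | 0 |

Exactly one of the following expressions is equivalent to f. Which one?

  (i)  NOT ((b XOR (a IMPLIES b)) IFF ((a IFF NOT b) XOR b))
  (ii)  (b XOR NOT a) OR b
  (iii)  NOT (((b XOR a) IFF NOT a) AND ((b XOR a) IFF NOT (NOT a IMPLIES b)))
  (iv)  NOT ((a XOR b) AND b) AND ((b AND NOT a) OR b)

iii

(i) fails at (0,1): the formula yields 0, f is 1.
(ii) fails at (1,0): the formula yields 0, f is 1.
(iv) fails at (0,0): the formula yields 0, f is 1.
(iii) is the remaining candidate, and it agrees with f on all 4 inputs.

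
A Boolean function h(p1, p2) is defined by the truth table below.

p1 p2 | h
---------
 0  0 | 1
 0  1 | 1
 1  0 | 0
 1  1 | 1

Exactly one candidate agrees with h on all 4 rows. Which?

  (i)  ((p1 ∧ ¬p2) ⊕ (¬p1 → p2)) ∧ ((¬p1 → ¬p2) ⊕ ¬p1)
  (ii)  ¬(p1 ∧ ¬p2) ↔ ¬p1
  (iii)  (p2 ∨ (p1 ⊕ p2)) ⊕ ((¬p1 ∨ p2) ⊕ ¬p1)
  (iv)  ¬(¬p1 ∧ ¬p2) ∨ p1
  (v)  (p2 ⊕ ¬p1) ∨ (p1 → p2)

(i) fails at (0,0): the formula yields 0, h is 1.
(ii) fails at (1,0): the formula yields 1, h is 0.
(iii) fails at (0,0): the formula yields 0, h is 1.
(iv) fails at (0,0): the formula yields 0, h is 1.
That leaves (v). Evaluating it on every row reproduces the table of h exactly.

v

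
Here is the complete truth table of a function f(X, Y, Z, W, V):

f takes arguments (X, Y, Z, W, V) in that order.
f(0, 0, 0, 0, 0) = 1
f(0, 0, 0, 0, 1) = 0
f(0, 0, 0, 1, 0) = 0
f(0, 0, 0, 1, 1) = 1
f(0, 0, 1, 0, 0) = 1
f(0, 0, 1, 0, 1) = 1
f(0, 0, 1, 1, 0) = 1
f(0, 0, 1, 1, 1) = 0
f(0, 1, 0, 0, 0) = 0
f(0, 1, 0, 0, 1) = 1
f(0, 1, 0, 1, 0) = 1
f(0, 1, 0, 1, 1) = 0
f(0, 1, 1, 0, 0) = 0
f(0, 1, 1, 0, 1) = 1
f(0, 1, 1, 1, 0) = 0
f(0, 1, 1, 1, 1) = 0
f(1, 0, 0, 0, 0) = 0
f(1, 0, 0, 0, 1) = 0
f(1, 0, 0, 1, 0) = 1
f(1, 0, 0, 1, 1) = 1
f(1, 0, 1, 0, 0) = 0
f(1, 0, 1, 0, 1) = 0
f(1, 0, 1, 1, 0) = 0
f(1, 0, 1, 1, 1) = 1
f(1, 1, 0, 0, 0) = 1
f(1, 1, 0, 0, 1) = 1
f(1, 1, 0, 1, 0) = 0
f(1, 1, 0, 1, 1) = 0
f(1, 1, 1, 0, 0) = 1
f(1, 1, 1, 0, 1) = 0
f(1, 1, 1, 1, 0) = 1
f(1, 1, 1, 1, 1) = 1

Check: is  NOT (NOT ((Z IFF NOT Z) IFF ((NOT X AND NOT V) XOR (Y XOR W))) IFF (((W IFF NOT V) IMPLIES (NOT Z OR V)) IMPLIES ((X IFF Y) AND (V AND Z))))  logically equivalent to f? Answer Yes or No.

Evaluate NOT (NOT ((Z IFF NOT Z) IFF ((NOT X AND NOT V) XOR (Y XOR W))) IFF (((W IFF NOT V) IMPLIES (NOT Z OR V)) IMPLIES ((X IFF Y) AND (V AND Z)))) on each row and compare to f:
  X=0, Y=0, Z=0, W=0, V=0: formula gives 1, f = 1 ✓
  X=0, Y=0, Z=0, W=0, V=1: formula gives 0, f = 0 ✓
  X=0, Y=0, Z=0, W=1, V=0: formula gives 0, f = 0 ✓
  X=0, Y=0, Z=0, W=1, V=1: formula gives 1, f = 1 ✓
  … (the remaining 28 rows also agree.)
Every row agrees, so the formula is equivalent.

Yes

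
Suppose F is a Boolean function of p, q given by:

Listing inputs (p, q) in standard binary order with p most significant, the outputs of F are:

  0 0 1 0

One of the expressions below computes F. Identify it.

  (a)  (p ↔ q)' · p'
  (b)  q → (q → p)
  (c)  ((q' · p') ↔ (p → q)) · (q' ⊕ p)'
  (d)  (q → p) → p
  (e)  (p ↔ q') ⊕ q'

c

(a) disagrees with F on (0,1) (formula → 1, table → 0); rule it out.
(b) disagrees with F on (0,0) (formula → 1, table → 0); rule it out.
(d) disagrees with F on (0,1) (formula → 1, table → 0); rule it out.
(e) disagrees with F on (0,0) (formula → 1, table → 0); rule it out.
That leaves (c). Evaluating it on every row reproduces the table of F exactly.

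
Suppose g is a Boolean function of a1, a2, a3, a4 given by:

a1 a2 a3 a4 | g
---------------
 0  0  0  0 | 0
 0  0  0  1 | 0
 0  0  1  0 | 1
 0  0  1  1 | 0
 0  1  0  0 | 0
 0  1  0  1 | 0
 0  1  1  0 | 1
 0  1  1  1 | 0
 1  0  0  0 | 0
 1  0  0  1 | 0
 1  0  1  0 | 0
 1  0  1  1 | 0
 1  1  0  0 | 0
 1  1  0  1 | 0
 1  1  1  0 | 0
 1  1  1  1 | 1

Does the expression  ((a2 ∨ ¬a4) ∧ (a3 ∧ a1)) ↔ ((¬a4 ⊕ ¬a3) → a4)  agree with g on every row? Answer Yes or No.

Evaluate ((a2 ∨ ¬a4) ∧ (a3 ∧ a1)) ↔ ((¬a4 ⊕ ¬a3) → a4) on each row and compare to g:
  a1=0, a2=0, a3=0, a4=0: formula gives 0, g = 0 ✓
  a1=0, a2=0, a3=0, a4=1: formula gives 0, g = 0 ✓
  a1=0, a2=0, a3=1, a4=0: formula gives 1, g = 1 ✓
  a1=0, a2=0, a3=1, a4=1: formula gives 0, g = 0 ✓
  …and likewise for the remaining 12 rows.
Every row agrees, so the formula is equivalent.

Yes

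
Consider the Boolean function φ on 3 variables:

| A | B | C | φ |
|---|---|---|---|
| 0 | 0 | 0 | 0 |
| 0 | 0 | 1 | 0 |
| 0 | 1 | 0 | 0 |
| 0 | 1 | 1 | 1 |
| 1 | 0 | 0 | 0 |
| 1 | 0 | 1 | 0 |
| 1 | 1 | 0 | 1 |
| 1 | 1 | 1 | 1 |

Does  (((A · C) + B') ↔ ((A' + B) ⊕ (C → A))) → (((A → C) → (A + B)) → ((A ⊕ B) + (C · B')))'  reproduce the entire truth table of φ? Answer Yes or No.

No

Test each input against both φ and the formula:
  A=0, B=0, C=0: formula gives 1, but φ = 0 ✗
Since they disagree at (0,0,0), the expression is not a correct formula for φ.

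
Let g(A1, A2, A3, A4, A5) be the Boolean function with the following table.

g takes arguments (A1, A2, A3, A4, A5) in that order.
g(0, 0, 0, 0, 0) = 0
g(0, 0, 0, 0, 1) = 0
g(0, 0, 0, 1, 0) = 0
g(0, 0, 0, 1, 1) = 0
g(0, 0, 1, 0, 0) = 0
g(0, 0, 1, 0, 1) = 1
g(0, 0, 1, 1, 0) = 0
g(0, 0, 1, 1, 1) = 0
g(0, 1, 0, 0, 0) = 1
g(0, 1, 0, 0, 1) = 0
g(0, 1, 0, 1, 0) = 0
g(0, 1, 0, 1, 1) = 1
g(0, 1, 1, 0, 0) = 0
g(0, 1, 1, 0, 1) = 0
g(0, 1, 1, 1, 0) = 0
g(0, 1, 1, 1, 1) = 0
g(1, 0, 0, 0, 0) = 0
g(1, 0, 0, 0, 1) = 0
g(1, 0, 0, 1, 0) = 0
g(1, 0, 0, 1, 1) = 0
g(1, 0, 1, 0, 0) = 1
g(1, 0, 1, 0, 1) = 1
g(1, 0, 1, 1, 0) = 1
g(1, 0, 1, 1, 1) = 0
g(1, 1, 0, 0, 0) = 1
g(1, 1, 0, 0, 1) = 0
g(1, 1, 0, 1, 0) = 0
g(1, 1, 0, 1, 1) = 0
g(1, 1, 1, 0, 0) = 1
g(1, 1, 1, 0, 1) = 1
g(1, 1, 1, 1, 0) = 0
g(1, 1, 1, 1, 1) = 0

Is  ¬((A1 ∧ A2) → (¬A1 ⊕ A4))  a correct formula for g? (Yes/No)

Evaluate ¬((A1 ∧ A2) → (¬A1 ⊕ A4)) on each row and compare to g:
  A1=0, A2=0, A3=0, A4=0, A5=0: formula gives 0, g = 0 ✓
  A1=0, A2=0, A3=0, A4=0, A5=1: formula gives 0, g = 0 ✓
  A1=0, A2=0, A3=0, A4=1, A5=0: formula gives 0, g = 0 ✓
  A1=0, A2=0, A3=0, A4=1, A5=1: formula gives 0, g = 0 ✓
  …
  A1=0, A2=0, A3=1, A4=0, A5=1: formula gives 0, but g = 1 ✗
Since they disagree at (0,0,1,0,1), the expression is not a correct formula for g.

No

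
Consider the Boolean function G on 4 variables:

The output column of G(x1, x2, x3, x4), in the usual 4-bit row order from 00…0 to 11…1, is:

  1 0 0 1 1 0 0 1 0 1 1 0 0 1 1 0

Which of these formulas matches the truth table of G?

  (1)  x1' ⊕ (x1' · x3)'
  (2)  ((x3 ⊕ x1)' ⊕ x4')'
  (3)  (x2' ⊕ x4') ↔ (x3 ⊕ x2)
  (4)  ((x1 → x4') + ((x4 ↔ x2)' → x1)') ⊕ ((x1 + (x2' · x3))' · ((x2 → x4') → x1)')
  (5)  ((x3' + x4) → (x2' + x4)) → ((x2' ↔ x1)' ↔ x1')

(1): at (0,0,0,0) it gives 0, but G = 1 — eliminated.
(3): at (1,0,0,0) it gives 1, but G = 0 — eliminated.
(4): at (0,0,0,0) it gives 0, but G = 1 — eliminated.
(5): at (0,0,0,1) it gives 1, but G = 0 — eliminated.
Only (2) survives; checking it on all 16 rows confirms it matches G.

2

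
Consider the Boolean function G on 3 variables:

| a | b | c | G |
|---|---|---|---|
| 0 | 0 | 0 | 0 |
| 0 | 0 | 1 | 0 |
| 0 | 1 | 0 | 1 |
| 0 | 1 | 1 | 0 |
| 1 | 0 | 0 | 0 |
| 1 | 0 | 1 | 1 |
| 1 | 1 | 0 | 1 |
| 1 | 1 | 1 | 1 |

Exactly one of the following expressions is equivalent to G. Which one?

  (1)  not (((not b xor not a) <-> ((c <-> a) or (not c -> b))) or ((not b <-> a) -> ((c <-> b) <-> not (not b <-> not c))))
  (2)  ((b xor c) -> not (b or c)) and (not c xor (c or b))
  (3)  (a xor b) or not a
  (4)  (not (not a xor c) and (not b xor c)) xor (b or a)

(1): at (0,1,0) it gives 0, but G = 1 — eliminated.
(2): at (0,0,0) it gives 1, but G = 0 — eliminated.
(3): at (0,0,0) it gives 1, but G = 0 — eliminated.
Only (4) survives; checking it on all 8 rows confirms it matches G.

4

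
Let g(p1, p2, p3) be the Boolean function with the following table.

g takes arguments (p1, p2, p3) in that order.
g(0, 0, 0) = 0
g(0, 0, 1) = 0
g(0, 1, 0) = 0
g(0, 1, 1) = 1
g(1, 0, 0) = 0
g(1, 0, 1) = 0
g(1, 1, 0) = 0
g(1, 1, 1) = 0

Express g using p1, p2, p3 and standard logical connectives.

g(p1, p2, p3) = (NOT p1 AND p2) AND p3

g is 1 on exactly one input, (0,1,1), whose minterm is ¬p1·p2·p3. So g is just that conjunction.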